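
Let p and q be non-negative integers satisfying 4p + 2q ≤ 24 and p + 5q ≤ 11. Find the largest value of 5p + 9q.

(p,q)=(5,1): 4·5+2·1=22≤24, 1·5+5·1=10≤11, objective 34.
(p,q)=(6,0): 4·6+2·0=24≤24, 1·6+5·0=6≤11, objective 30.
(p,q)=(4,1): 4·4+2·1=18≤24, 1·4+5·1=9≤11, objective 29.
The best lattice point is (5,1), giving 34.

34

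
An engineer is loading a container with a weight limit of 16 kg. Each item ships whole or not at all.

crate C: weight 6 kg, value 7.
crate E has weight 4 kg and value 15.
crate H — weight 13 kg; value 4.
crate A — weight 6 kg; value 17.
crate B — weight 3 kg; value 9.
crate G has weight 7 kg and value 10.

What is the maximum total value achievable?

Allowing fractional choices, the relaxed optimum would be about 45.3, but items are indivisible.
crate A + crate B + crate G: weight 6 + 3 + 7 = 16 ≤ 16, value 17 + 9 + 10 = 36.
crate E + crate A + crate B: weight 4 + 6 + 3 = 13 ≤ 16, value 15 + 17 + 9 = 41.
crate C + crate E + crate A: weight 6 + 4 + 6 = 16 ≤ 16, value 7 + 15 + 17 = 39.
Best is crate E, crate A, and crate B with total value 41.

41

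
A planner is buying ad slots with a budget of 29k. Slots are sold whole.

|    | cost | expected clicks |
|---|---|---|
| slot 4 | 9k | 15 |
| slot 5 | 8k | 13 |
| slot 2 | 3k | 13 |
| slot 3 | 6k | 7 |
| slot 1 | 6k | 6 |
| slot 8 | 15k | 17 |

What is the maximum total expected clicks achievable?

Treat it as a binary knapsack problem.
Allowing fractional choices, the relaxed optimum would be about 51.4, but ad slots are indivisible.
slot 4 + slot 5 + slot 2 + slot 3: cost 9 + 8 + 3 + 6 = 26 ≤ 29, expected clicks 15 + 13 + 13 + 7 = 48.
slot 4 + slot 5 + slot 2 + slot 1: cost 9 + 8 + 3 + 6 = 26 ≤ 29, expected clicks 15 + 13 + 13 + 6 = 47.
Best is slot 4, slot 5, slot 2, and slot 3 with total expected clicks 48.

48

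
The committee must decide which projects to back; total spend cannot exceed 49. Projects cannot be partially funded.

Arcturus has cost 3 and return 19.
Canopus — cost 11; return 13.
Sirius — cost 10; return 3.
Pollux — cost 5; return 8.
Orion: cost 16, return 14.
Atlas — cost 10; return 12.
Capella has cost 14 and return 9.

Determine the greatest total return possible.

Arcturus + Canopus + Pollux + Orion + Capella: cost 3 + 11 + 5 + 16 + 14 = 49 ≤ 49, return 19 + 13 + 8 + 14 + 9 = 63.
Arcturus + Pollux + Orion + Atlas + Capella: cost 3 + 5 + 16 + 10 + 14 = 48 ≤ 49, return 19 + 8 + 14 + 12 + 9 = 62.
Arcturus + Canopus + Pollux + Orion + Atlas: cost 3 + 11 + 5 + 16 + 10 = 45 ≤ 49, return 19 + 13 + 8 + 14 + 12 = 66.
Best is Arcturus, Canopus, Pollux, Orion, and Atlas with total return 66.

66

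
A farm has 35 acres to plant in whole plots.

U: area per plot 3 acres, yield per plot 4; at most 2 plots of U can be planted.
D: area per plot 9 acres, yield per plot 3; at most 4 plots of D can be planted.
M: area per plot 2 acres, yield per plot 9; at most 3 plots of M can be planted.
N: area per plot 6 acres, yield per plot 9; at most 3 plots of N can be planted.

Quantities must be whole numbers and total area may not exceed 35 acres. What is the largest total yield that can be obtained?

M has the best ratio (9/2); taking only M gives at most 3×9 = 27 (stopped by the supply cap of 3).
Mixing does better — 2×U, 3×M, and 3×N: area 30 ≤ 35, yield 2·4 + 3·9 + 3·9 = 62.

62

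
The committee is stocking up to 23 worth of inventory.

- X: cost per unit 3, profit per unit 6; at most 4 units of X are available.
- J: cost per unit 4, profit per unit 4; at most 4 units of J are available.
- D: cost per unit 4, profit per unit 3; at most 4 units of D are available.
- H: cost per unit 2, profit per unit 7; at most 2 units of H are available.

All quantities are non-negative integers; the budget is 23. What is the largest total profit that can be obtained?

42

This is a bounded integer knapsack.
H has the best ratio (7/2); taking only H gives at most 2×7 = 14 (stopped by the supply cap of 2).
Mixing does better — 4×X, 1×J, and 2×H: cost 20 ≤ 23, profit 4·6 + 1·4 + 2·7 = 42.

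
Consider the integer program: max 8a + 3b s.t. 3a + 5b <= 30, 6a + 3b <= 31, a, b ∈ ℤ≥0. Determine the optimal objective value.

Relaxing integrality, the LP optimum is 41.33 at (a,b) = (5.17, 0), which is not an integer point.
(a,b)=(5,0): 3·5+5·0=15≤30, 6·5+3·0=30≤31, objective 40.
(a,b)=(4,1): 3·4+5·1=17≤30, 6·4+3·1=27≤31, objective 35.
(a,b)=(4,0): 3·4+5·0=12≤30, 6·4+3·0=24≤31, objective 32.
Maximum is 40 at (a,b)=(5,0).

40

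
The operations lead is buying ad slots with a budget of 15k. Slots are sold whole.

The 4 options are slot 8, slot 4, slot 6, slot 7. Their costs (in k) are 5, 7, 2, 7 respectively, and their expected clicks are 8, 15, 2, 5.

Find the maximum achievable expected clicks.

25

Allowing fractional choices, the relaxed optimum would be about 25.7, but ad slots are indivisible.
slot 8 + slot 4 + slot 6: cost 5 + 7 + 2 = 14 ≤ 15, expected clicks 8 + 15 + 2 = 25.
slot 8 + slot 4: cost 5 + 7 = 12 ≤ 15, expected clicks 8 + 15 = 23.
Best is slot 8, slot 4, and slot 6 with total expected clicks 25.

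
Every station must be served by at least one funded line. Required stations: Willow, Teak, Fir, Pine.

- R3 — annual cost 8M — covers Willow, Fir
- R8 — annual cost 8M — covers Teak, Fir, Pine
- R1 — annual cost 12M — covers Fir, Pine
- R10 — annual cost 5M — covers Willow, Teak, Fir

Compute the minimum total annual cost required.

Choose R8 and R10: together they cover Willow, Teak, Fir, Pine — every station.
Total annual cost: 8 + 5 = 13.
No cover costs less than 13.

13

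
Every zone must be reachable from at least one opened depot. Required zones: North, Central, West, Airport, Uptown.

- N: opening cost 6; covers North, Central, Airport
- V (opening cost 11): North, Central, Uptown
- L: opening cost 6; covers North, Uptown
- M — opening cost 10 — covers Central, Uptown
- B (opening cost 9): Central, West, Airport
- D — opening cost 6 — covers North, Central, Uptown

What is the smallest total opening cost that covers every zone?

15

Choose L and B: together they cover North, Central, West, Airport, Uptown — every zone.
Total opening cost: 6 + 9 = 15.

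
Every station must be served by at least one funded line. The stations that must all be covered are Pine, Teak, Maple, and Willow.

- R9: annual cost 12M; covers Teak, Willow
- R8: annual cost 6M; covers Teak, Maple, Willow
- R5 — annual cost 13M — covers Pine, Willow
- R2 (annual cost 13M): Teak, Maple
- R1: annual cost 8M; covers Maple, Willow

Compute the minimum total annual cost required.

Choose R8 and R5: together they cover Pine, Teak, Maple, Willow — every station.
Total annual cost: 6 + 13 = 19.
No cover costs less than 19.

19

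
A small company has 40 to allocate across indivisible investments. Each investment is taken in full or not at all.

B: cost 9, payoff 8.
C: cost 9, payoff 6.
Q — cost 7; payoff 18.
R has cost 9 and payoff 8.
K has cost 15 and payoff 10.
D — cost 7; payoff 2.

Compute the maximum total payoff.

B + Q + R + K: cost 9 + 7 + 9 + 15 = 40 ≤ 40, payoff 8 + 18 + 8 + 10 = 44.
B + C + Q + K: cost 9 + 9 + 7 + 15 = 40 ≤ 40, payoff 8 + 6 + 18 + 10 = 42.
Best is B, Q, R, and K with total payoff 44.

44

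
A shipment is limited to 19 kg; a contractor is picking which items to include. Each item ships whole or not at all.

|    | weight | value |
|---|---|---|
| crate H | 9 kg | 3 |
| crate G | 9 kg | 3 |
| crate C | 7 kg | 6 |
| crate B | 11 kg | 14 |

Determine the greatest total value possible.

20

Allowing fractional choices, the relaxed optimum would be about 20.3, but items are indivisible.
crate B: weight 11 ≤ 19, value 14.
crate C + crate B: weight 7 + 11 = 18 ≤ 19, value 6 + 14 = 20.
Best is crate C and crate B with total value 20.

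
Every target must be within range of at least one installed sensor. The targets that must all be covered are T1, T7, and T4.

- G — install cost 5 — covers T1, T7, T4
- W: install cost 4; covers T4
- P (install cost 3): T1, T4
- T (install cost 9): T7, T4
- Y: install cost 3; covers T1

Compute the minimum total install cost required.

This is a weighted set-cover instance.
The greedy cost-per-new-target heuristic would pick P and G for 8, but a cheaper cover exists.
G alone covers T1, T7, T4 — every target.
Total install cost: 5.
No cover costs less than 5.

5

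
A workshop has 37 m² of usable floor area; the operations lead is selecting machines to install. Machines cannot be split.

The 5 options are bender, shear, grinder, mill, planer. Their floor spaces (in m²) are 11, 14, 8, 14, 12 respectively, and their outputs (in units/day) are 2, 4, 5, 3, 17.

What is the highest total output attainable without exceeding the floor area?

26

Treat it as a binary knapsack problem.
Take shear, grinder, and planer: floor space 14 + 8 + 12 = 34 ≤ 37, output 4 + 5 + 17 = 26.
No other feasible combination does better.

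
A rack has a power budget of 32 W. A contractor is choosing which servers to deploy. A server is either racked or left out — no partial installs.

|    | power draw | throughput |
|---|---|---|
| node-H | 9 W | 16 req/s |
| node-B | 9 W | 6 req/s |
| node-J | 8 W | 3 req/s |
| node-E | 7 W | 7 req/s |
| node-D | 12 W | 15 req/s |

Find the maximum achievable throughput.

Take node-H, node-E, and node-D: power draw 9 + 7 + 12 = 28 ≤ 32, throughput 16 + 7 + 15 = 38.
No other feasible combination does better.

38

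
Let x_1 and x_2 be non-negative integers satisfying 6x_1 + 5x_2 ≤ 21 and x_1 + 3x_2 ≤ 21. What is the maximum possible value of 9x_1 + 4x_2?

(x_1,x_2)=(3,0): 6·3+5·0=18≤21, 1·3+3·0=3≤21, objective 27.
(x_1,x_2)=(2,1): 6·2+5·1=17≤21, 1·2+3·1=5≤21, objective 22.
No feasible integer point exceeds 27.

27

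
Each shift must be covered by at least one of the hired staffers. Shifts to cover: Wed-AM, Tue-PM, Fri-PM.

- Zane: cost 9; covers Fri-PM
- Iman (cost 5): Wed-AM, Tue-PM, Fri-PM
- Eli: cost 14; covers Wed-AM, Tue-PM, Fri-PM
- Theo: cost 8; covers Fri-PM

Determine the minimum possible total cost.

5

Iman alone covers Wed-AM, Tue-PM, Fri-PM — every shift.
Total cost: 5.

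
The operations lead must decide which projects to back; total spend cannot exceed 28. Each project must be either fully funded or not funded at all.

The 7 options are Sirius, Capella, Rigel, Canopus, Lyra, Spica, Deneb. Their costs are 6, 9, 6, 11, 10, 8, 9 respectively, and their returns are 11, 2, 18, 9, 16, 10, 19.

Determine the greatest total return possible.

Take Rigel, Lyra, and Deneb: cost 6 + 10 + 9 = 25 ≤ 28, return 18 + 16 + 19 = 53.
No other feasible combination does better.

53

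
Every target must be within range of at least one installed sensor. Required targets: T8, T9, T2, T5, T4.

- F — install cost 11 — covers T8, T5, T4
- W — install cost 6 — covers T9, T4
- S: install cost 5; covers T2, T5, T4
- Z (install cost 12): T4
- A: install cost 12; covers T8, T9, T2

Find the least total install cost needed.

17

This is a weighted set-cover instance.
The greedy cost-per-new-target heuristic would pick S, W, and F for 22, but a cheaper cover exists.
Choose S and A: together they cover T8, T9, T2, T5, T4 — every target.
Total install cost: 5 + 12 = 17.
No cover costs less than 17.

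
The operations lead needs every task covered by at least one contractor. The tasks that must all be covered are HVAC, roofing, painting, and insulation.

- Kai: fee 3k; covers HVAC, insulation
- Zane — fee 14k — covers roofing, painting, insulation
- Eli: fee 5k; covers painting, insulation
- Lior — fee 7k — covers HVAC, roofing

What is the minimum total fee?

This is an integer covering problem.
The greedy cost-per-new-task heuristic would pick Kai, Eli, and Lior for 15, but a cheaper cover exists.
Choose Eli and Lior: together they cover HVAC, roofing, painting, insulation — every task.
Total fee: 5 + 7 = 12.
No cover costs less than 12.

12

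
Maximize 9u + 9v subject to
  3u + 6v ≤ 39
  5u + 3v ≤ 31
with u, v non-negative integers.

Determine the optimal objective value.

Relaxing integrality, the LP optimum is 73.29 at (u,v) = (3.29, 4.86), which is not an integer point.
(u,v)=(3,5): 3·3+6·5=39≤39, 5·3+3·5=30≤31, objective 72.
(u,v)=(3,4): 3·3+6·4=33≤39, 5·3+3·4=27≤31, objective 63.
Maximum is 72 at (u,v)=(3,5).

72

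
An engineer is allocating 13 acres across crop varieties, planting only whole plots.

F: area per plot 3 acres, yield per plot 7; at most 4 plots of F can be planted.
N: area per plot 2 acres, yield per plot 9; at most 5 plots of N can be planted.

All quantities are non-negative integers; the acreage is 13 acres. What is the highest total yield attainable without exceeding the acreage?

N has the best ratio (9/2); taking only N gives at most 5×9 = 45 (stopped by the supply cap of 5).
Mixing does better — 1×F and 5×N: area 13 ≤ 13, yield 1·7 + 5·9 = 52.

52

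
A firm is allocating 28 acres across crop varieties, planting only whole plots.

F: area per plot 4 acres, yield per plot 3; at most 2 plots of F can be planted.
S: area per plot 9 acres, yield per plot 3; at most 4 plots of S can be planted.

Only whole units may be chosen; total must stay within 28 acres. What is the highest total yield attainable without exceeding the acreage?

12

F has the best ratio (3/4); taking only F gives at most 2×3 = 6 (stopped by the supply cap of 2).
Mixing does better — 2×F and 2×S: area 26 ≤ 28, yield 2·3 + 2·3 = 12.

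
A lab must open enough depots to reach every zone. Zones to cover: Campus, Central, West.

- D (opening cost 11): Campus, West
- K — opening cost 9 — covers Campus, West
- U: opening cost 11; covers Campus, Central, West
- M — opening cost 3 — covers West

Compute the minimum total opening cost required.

11

The greedy cost-per-new-zone heuristic would pick M and U for 14, but a cheaper cover exists.
U alone covers Campus, Central, West — every zone.
Total opening cost: 11.
No cover costs less than 11.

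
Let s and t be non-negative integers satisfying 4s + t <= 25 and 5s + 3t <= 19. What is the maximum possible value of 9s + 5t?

The continuous relaxation peaks at (3.8, 0) with value 34.20; rounding to a feasible lattice point costs some objective.
(s,t)=(2,3): 4·2+1·3=11≤25, 5·2+3·3=19≤19, objective 33.
(s,t)=(3,1): 4·3+1·1=13≤25, 5·3+3·1=18≤19, objective 32.
(s,t)=(1,4): 4·1+1·4=8≤25, 5·1+3·4=17≤19, objective 29.
(s,t)=(2,2): 4·2+1·2=10≤25, 5·2+3·2=16≤19, objective 28.
Maximum is 33 at (s,t)=(2,3).

33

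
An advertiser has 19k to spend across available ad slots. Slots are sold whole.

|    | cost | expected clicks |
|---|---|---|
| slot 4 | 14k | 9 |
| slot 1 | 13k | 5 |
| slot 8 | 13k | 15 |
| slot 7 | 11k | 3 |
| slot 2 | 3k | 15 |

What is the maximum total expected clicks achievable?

30

Treat it as a binary knapsack problem.
Allowing fractional choices, the relaxed optimum would be about 31.9, but ad slots are indivisible.
slot 1 + slot 2: cost 13 + 3 = 16 ≤ 19, expected clicks 5 + 15 = 20.
slot 4 + slot 2: cost 14 + 3 = 17 ≤ 19, expected clicks 9 + 15 = 24.
slot 8 + slot 2: cost 13 + 3 = 16 ≤ 19, expected clicks 15 + 15 = 30.
Best is slot 8 and slot 2 with total expected clicks 30.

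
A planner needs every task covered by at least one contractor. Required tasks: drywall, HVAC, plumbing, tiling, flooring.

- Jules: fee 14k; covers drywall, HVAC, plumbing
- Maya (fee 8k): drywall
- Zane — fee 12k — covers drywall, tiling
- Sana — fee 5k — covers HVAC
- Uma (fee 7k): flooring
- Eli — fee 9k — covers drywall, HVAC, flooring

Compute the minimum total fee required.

33

This is an integer covering problem.
The greedy cost-per-new-task heuristic would pick Eli, Zane, and Jules for 35, but a cheaper cover exists.
Choose Jules, Zane, and Uma: together they cover drywall, HVAC, plumbing, tiling, flooring — every task.
Total fee: 14 + 12 + 7 = 33.
No cover costs less than 33.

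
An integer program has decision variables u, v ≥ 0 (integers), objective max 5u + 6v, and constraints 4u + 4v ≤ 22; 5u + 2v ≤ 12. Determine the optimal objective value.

(u,v)=(0,5): 4·0+4·5=20≤22, 5·0+2·5=10≤12, objective 30.
(u,v)=(0,4): 4·0+4·4=16≤22, 5·0+2·4=8≤12, objective 24.
No feasible integer point exceeds 30.

30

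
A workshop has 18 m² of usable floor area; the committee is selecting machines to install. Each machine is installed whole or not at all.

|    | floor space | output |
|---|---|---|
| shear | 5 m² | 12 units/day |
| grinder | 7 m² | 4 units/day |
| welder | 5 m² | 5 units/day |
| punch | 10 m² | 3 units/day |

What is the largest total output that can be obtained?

shear + grinder + welder: floor space 5 + 7 + 5 = 17 ≤ 18, output 12 + 4 + 5 = 21.
shear + welder: floor space 5 + 5 = 10 ≤ 18, output 12 + 5 = 17.
shear + grinder: floor space 5 + 7 = 12 ≤ 18, output 12 + 4 = 16.
Best is shear, grinder, and welder with total output 21.

21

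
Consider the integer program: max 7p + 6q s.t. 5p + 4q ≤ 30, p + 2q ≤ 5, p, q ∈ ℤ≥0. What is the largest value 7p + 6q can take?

35

(p,q)=(5,0): 5·5+4·0=25≤30, 1·5+2·0=5≤5, objective 35.
(p,q)=(4,0): 5·4+4·0=20≤30, 1·4+2·0=4≤5, objective 28.
Maximum is 35 at (p,q)=(5,0).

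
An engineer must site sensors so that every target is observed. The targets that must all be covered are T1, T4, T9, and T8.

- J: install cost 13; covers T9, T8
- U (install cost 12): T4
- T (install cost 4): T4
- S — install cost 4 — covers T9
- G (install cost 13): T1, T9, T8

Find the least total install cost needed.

The greedy cost-per-new-target heuristic would pick T, S, and G for 21, but a cheaper cover exists.
Choose T and G: together they cover T1, T4, T9, T8 — every target.
Total install cost: 4 + 13 = 17.
No cover costs less than 17.

17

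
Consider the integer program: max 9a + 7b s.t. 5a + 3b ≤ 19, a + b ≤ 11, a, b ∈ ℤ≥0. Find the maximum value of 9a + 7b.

Relaxing integrality, the LP optimum is 44.33 at (a,b) = (0, 6.33), which is not an integer point.
(a,b)=(0,6): 5·0+3·6=18≤19, 1·0+1·6=6≤11, objective 42.
(a,b)=(0,5): 5·0+3·5=15≤19, 1·0+1·5=5≤11, objective 35.
Maximum is 42 at (a,b)=(0,6).

42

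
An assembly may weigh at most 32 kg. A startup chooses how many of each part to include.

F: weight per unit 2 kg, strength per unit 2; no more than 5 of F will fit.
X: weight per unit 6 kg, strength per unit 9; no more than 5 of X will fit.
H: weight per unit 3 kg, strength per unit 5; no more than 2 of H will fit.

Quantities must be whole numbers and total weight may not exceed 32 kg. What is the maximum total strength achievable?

48

1×F, 4×X, and 2×H: weight 32 ≤ 32, strength 1·2 + 4·9 + 2·5 = 48.
1×F and 5×X: weight 32 ≤ 32, strength 1·2 + 5·9 = 47.
Best is 48.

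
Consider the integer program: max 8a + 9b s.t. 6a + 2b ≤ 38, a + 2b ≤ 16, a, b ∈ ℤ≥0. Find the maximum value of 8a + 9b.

(a,b)=(4,6): 6·4+2·6=36≤38, 1·4+2·6=16≤16, objective 86.
(a,b)=(3,6): 6·3+2·6=30≤38, 1·3+2·6=15≤16, objective 78.
(a,b)=(4,5): 6·4+2·5=34≤38, 1·4+2·5=14≤16, objective 77.
(a,b)=(5,4): 6·5+2·4=38≤38, 1·5+2·4=13≤16, objective 76.
No feasible integer point exceeds 86.

86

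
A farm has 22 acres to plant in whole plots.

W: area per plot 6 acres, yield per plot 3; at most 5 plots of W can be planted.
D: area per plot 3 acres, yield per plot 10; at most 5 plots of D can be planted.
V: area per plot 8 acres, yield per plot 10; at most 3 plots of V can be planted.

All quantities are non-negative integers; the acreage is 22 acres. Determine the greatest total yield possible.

4×D and 1×V: area 20 ≤ 22, yield 4·10 + 1·10 = 50.
1×W and 5×D: area 21 ≤ 22, yield 1·3 + 5·10 = 53.
Best is 53.

53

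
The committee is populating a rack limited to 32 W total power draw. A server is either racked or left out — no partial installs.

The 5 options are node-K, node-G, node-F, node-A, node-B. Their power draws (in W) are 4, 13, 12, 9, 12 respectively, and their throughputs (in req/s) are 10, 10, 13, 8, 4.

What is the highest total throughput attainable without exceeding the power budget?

33

Allowing fractional choices, the relaxed optimum would be about 36.4, but servers are indivisible.
node-K + node-G + node-A: power draw 4 + 13 + 9 = 26 ≤ 32, throughput 10 + 10 + 8 = 28.
node-K + node-G + node-F: power draw 4 + 13 + 12 = 29 ≤ 32, throughput 10 + 10 + 13 = 33.
node-K + node-F + node-A: power draw 4 + 12 + 9 = 25 ≤ 32, throughput 10 + 13 + 8 = 31.
Best is node-K, node-G, and node-F with total throughput 33.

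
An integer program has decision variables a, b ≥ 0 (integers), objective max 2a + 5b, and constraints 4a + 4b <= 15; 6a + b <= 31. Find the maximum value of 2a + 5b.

15

The continuous relaxation peaks at (0, 3.75) with value 18.75; rounding to a feasible lattice point costs some objective.
(a,b)=(0,3) is feasible, giving 15.
(a,b)=(1,2) is feasible, giving 12.
(a,b)=(0,2) is feasible, giving 10.
The best lattice point is (0,3), giving 15.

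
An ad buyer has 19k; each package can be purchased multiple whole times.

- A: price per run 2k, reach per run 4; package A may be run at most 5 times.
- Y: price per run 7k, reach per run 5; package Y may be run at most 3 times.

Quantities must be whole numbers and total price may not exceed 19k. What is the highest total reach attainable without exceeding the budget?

25

4×A and 1×Y: price 15 ≤ 19, reach 4·4 + 1·5 = 21.
5×A and 1×Y: price 17 ≤ 19, reach 5·4 + 1·5 = 25.
Best is 25.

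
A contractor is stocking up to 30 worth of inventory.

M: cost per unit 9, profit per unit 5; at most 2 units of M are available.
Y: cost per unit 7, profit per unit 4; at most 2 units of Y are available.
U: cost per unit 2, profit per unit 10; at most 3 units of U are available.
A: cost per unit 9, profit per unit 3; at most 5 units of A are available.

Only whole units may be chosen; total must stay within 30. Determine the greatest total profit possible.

43

This is a bounded integer knapsack.
1×M, 2×Y, and 3×U: cost 29 ≤ 30, profit 1·5 + 2·4 + 3·10 = 43.
2×Y, 3×U, and 1×A: cost 29 ≤ 30, profit 2·4 + 3·10 + 1·3 = 41.
Best is 43.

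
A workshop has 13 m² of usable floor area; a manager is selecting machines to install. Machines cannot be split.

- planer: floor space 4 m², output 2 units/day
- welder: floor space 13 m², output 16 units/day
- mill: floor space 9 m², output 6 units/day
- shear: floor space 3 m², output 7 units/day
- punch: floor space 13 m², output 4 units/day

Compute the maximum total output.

Take welder: floor space 13 ≤ 13, output 16.
No other feasible combination does better.

16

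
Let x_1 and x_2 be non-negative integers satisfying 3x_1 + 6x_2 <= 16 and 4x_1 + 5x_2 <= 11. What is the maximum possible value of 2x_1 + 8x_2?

Relaxing integrality, the LP optimum is 17.60 at (x_1,x_2) = (0, 2.2), which is not an integer point.
(x_1,x_2)=(0,2): 3·0+6·2=12≤16, 4·0+5·2=10≤11, objective 16.
(x_1,x_2)=(1,1): 3·1+6·1=9≤16, 4·1+5·1=9≤11, objective 10.
No feasible integer point exceeds 16.

16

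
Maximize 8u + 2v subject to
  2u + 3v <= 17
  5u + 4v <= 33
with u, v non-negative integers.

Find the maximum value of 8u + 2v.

Relaxing integrality, the LP optimum is 52.80 at (u,v) = (6.6, 0), which is not an integer point.
(u,v)=(6,0) is feasible, giving 48.
(u,v)=(5,1) is feasible, giving 42.
(u,v)=(5,0) is feasible, giving 40.
The best lattice point is (6,0), giving 48.

48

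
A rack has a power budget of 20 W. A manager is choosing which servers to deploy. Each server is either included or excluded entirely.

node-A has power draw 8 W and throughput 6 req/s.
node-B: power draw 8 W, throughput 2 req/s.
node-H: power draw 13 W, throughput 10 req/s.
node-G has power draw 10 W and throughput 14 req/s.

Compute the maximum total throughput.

20

node-A + node-G: power draw 8 + 10 = 18 ≤ 20, throughput 6 + 14 = 20.
node-B + node-G: power draw 8 + 10 = 18 ≤ 20, throughput 2 + 14 = 16.
Best is node-A and node-G with total throughput 20.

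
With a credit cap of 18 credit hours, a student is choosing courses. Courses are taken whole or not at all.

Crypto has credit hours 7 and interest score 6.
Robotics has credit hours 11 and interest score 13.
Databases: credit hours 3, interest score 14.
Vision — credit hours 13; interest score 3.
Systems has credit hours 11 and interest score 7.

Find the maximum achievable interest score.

27

Allowing fractional choices, the relaxed optimum would be about 30.4, but courses are indivisible.
Databases + Systems: credit hours 3 + 11 = 14 ≤ 18, interest score 14 + 7 = 21.
Robotics + Databases: credit hours 11 + 3 = 14 ≤ 18, interest score 13 + 14 = 27.
Best is Robotics and Databases with total interest score 27.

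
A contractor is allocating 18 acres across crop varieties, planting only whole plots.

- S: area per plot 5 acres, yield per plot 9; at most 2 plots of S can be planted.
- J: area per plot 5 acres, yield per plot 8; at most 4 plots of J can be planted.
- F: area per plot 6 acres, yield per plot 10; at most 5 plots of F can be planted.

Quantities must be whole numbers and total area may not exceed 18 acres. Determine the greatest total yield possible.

30

This is a bounded integer knapsack.
Take 3×F: area 18 ≤ 18, yield 3·10 = 30.
No other integer combination yields more.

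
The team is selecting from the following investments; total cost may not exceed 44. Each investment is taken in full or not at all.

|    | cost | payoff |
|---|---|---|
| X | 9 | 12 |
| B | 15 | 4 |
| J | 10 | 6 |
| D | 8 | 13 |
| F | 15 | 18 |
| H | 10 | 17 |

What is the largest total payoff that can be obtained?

60

J + D + F + H: cost 10 + 8 + 15 + 10 = 43 ≤ 44, payoff 6 + 13 + 18 + 17 = 54.
X + D + F + H: cost 9 + 8 + 15 + 10 = 42 ≤ 44, payoff 12 + 13 + 18 + 17 = 60.
Best is X, D, F, and H with total payoff 60.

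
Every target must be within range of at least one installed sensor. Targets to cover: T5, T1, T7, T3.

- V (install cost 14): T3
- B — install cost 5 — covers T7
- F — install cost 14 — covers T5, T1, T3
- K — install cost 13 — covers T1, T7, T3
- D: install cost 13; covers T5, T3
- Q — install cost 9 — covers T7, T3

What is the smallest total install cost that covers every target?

19

This is a weighted set-cover instance.
The greedy cost-per-new-target heuristic would pick K and D for 26, but a cheaper cover exists.
Choose B and F: together they cover T5, T1, T7, T3 — every target.
Total install cost: 5 + 14 = 19.
No cover costs less than 19.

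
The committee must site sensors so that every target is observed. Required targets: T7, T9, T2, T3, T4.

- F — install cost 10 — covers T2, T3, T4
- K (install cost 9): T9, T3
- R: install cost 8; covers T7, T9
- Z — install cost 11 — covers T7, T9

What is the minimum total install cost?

18

This is a weighted set-cover instance.
Choose F and R: together they cover T7, T9, T2, T3, T4 — every target.
Total install cost: 10 + 8 = 18.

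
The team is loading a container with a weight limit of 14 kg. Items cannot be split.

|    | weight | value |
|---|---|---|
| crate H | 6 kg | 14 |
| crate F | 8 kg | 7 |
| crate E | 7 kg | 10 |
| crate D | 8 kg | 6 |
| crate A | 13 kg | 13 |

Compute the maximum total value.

24

crate H + crate F: weight 6 + 8 = 14 ≤ 14, value 14 + 7 = 21.
crate H + crate E: weight 6 + 7 = 13 ≤ 14, value 14 + 10 = 24.
crate H + crate D: weight 6 + 8 = 14 ≤ 14, value 14 + 6 = 20.
Best is crate H and crate E with total value 24.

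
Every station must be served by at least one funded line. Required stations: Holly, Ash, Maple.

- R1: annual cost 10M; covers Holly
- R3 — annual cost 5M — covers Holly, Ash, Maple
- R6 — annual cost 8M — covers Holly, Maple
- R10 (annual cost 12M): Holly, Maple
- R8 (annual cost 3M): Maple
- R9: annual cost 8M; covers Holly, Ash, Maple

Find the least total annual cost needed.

5

R3 alone covers Holly, Ash, Maple — every station.
Total annual cost: 5.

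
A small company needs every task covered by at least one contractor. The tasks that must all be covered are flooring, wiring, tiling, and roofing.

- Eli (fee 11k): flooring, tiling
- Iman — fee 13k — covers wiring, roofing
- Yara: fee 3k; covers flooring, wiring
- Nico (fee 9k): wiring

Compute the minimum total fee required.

24

The greedy cost-per-new-task heuristic would pick Yara, Eli, and Iman for 27, but a cheaper cover exists.
Choose Eli and Iman: together they cover flooring, wiring, tiling, roofing — every task.
Total fee: 11 + 13 = 24.
No cover costs less than 24.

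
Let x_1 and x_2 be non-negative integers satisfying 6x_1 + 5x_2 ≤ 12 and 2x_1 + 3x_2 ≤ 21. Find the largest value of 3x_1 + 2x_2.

6

(x_1,x_2)=(2,0): 6·2+5·0=12≤12, 2·2+3·0=4≤21, objective 6.
(x_1,x_2)=(1,1): 6·1+5·1=11≤12, 2·1+3·1=5≤21, objective 5.
(x_1,x_2)=(1,0): 6·1+5·0=6≤12, 2·1+3·0=2≤21, objective 3.
No feasible integer point exceeds 6.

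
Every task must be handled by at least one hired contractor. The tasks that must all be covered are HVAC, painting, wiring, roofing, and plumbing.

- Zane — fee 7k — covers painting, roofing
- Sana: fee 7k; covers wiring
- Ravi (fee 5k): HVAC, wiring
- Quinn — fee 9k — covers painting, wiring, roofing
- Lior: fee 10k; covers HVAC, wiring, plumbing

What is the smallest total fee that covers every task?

The greedy cost-per-new-task heuristic would pick Ravi, Zane, and Lior for 22, but a cheaper cover exists.
Choose Zane and Lior: together they cover HVAC, painting, wiring, roofing, plumbing — every task.
Total fee: 7 + 10 = 17.
No cover costs less than 17.

17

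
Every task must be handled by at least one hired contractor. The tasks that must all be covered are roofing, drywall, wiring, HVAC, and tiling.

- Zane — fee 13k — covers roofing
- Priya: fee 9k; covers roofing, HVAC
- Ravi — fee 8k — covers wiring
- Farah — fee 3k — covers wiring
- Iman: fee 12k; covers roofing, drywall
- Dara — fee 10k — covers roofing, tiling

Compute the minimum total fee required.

Choose Priya, Farah, Iman, and Dara: together they cover roofing, drywall, wiring, HVAC, tiling — every task.
Total fee: 9 + 3 + 12 + 10 = 34.
No cover costs less than 34.

34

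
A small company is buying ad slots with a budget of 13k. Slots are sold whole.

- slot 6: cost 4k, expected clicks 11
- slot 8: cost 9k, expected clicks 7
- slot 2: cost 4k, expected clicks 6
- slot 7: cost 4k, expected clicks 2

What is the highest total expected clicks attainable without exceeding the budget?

19

Allowing fractional choices, the relaxed optimum would be about 20.9, but ad slots are indivisible.
slot 6 + slot 2 + slot 7: cost 4 + 4 + 4 = 12 ≤ 13, expected clicks 11 + 6 + 2 = 19.
slot 6 + slot 8: cost 4 + 9 = 13 ≤ 13, expected clicks 11 + 7 = 18.
Best is slot 6, slot 2, and slot 7 with total expected clicks 19.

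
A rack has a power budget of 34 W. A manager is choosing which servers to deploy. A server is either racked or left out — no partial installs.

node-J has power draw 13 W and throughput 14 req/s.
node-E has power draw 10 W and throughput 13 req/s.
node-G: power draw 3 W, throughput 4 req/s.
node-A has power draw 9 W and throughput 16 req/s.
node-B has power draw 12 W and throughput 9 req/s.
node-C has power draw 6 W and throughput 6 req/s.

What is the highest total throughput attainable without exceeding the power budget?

43

Take node-J, node-E, and node-A: power draw 13 + 10 + 9 = 32 ≤ 34, throughput 14 + 13 + 16 = 43.
No other feasible combination does better.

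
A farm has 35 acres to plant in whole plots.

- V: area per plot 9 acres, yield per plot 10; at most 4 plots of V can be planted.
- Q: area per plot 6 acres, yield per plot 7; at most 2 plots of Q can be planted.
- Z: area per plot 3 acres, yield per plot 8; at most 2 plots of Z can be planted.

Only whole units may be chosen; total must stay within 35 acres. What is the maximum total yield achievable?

Take 3×V and 2×Z: area 33 ≤ 35, yield 3·10 + 2·8 = 46.
Z has the best ratio (8/3) and is taken to its limit of 2; remaining capacity is filled optimally with the others.

46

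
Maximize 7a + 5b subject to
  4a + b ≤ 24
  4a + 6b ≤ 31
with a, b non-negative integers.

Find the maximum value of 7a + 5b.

Relaxing integrality, the LP optimum is 46.55 at (a,b) = (5.65, 1.4), which is not an integer point.
(a,b)=(6,0): 4·6+1·0=24≤24, 4·6+6·0=24≤31, objective 42.
(a,b)=(5,1): 4·5+1·1=21≤24, 4·5+6·1=26≤31, objective 40.
(a,b)=(4,2): 4·4+1·2=18≤24, 4·4+6·2=28≤31, objective 38.
The best lattice point is (6,0), giving 42.

42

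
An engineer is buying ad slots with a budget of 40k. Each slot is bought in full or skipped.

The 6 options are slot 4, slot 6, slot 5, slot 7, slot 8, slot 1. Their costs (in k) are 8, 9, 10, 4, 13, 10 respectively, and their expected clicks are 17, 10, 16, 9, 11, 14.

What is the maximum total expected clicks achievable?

This is a 0-1 knapsack instance.
Take slot 4, slot 6, slot 5, and slot 1: cost 8 + 9 + 10 + 10 = 37 ≤ 40, expected clicks 17 + 10 + 16 + 14 = 57.
No other feasible combination does better.

57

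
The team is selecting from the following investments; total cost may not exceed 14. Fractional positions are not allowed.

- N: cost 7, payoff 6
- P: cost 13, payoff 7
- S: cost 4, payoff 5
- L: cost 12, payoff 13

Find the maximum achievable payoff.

L: cost 12 ≤ 14, payoff 13.
N + S: cost 7 + 4 = 11 ≤ 14, payoff 6 + 5 = 11.
P: cost 13 ≤ 14, payoff 7.
Best is L with total payoff 13.

13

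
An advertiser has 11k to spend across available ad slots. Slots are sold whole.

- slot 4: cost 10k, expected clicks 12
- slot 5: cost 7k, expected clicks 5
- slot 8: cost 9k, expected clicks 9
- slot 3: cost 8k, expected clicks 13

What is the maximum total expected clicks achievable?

13

slot 3: cost 8 ≤ 11, expected clicks 13.
slot 8: cost 9 ≤ 11, expected clicks 9.
slot 4: cost 10 ≤ 11, expected clicks 12.
Best is slot 3 with total expected clicks 13.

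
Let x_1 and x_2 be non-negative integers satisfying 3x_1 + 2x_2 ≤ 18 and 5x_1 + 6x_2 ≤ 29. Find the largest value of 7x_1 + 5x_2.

The continuous relaxation peaks at (5.8, 0) with value 40.60; rounding to a feasible lattice point costs some objective.
(x_1,x_2)=(5,0): 3·5+2·0=15≤18, 5·5+6·0=25≤29, objective 35.
(x_1,x_2)=(4,1): 3·4+2·1=14≤18, 5·4+6·1=26≤29, objective 33.
(x_1,x_2)=(4,0): 3·4+2·0=12≤18, 5·4+6·0=20≤29, objective 28.
The best lattice point is (5,0), giving 35.

35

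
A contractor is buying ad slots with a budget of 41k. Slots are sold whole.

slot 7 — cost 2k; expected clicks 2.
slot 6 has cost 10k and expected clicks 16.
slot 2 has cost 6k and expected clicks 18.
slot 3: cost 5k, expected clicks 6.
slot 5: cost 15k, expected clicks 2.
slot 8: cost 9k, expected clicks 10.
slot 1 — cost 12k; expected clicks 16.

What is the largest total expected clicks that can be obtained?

62

Treat it as a binary knapsack problem.
Allowing fractional choices, the relaxed optimum would be about 64.9, but ad slots are indivisible.
slot 6 + slot 2 + slot 8 + slot 1: cost 10 + 6 + 9 + 12 = 37 ≤ 41, expected clicks 16 + 18 + 10 + 16 = 60.
slot 7 + slot 6 + slot 2 + slot 8 + slot 1: cost 2 + 10 + 6 + 9 + 12 = 39 ≤ 41, expected clicks 2 + 16 + 18 + 10 + 16 = 62.
Best is slot 7, slot 6, slot 2, slot 8, and slot 1 with total expected clicks 62.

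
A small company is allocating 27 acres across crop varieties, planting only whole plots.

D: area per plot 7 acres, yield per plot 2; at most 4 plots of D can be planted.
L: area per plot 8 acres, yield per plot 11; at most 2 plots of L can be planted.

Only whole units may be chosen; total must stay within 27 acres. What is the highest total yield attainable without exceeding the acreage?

2×L: area 16 ≤ 27, yield 2·11 = 22.
1×D and 2×L: area 23 ≤ 27, yield 1·2 + 2·11 = 24.
Best is 24.

24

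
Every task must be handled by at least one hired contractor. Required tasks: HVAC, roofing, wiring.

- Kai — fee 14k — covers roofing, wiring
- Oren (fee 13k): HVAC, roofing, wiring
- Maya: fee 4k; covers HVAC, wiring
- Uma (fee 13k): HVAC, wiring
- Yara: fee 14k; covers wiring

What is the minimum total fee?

This is an integer covering problem.
The greedy cost-per-new-task heuristic would pick Maya and Oren for 17, but a cheaper cover exists.
Oren alone covers HVAC, roofing, wiring — every task.
Total fee: 13.
No cover costs less than 13.

13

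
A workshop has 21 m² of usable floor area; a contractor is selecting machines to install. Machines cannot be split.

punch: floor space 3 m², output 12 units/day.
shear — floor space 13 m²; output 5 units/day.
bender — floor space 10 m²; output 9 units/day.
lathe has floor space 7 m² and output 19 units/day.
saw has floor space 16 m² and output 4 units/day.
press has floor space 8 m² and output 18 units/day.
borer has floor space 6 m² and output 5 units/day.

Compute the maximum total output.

lathe + press + borer: floor space 7 + 8 + 6 = 21 ≤ 21, output 19 + 18 + 5 = 42.
punch + lathe + press: floor space 3 + 7 + 8 = 18 ≤ 21, output 12 + 19 + 18 = 49.
Best is punch, lathe, and press with total output 49.

49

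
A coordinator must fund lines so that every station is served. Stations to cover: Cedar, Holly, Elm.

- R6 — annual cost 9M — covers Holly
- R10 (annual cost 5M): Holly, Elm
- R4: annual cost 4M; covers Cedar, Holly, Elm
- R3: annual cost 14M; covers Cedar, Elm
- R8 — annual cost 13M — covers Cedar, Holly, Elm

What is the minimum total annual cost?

This is a weighted set-cover instance.
R4 alone covers Cedar, Holly, Elm — every station.
Total annual cost: 4.
No cover costs less than 4.

4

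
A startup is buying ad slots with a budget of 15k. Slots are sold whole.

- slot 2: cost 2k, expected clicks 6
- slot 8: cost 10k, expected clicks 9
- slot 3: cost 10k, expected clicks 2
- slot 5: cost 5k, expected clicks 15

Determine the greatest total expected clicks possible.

24

This is an integer program with binary decision variables.
slot 2 + slot 5: cost 2 + 5 = 7 ≤ 15, expected clicks 6 + 15 = 21.
slot 3 + slot 5: cost 10 + 5 = 15 ≤ 15, expected clicks 2 + 15 = 17.
slot 8 + slot 5: cost 10 + 5 = 15 ≤ 15, expected clicks 9 + 15 = 24.
Best is slot 8 and slot 5 with total expected clicks 24.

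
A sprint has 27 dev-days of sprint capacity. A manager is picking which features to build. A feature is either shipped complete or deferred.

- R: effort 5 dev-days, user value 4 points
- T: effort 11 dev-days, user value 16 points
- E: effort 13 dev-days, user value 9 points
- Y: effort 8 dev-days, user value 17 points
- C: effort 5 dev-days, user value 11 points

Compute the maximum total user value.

Take T, Y, and C: effort 11 + 8 + 5 = 24 ≤ 27, user value 16 + 17 + 11 = 44.
No other feasible combination does better.

44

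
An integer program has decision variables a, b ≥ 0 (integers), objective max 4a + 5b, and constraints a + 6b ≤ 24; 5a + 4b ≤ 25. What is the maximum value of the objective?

(a,b)=(2,3): 1·2+6·3=20≤24, 5·2+4·3=22≤25, objective 23.
(a,b)=(3,2): 1·3+6·2=15≤24, 5·3+4·2=23≤25, objective 22.
Maximum is 23 at (a,b)=(2,3).

23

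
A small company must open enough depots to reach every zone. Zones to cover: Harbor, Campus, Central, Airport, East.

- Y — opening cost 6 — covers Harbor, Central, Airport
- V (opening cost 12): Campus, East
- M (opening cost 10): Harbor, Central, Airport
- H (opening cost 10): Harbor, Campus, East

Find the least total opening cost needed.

Choose Y and H: together they cover Harbor, Campus, Central, Airport, East — every zone.
Total opening cost: 6 + 10 = 16.
No cover costs less than 16.

16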